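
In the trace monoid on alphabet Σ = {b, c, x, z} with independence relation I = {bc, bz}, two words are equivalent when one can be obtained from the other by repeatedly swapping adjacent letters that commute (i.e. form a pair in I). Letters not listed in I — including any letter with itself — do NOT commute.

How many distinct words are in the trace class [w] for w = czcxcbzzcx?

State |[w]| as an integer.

piece 0:c — minimal
piece 1:z rests on {0:c}
piece 2:c rests on {1:z}
piece 3:x rests on {2:c}
piece 4:c rests on {3:x}
piece 5:b rests on {3:x}
piece 6:z rests on {4:c}
piece 7:z rests on {6:z}
piece 8:c rests on {7:z}
piece 9:x rests on {5:b, 8:c}
minimal pieces: {0:c}
ways to finish when only these pieces remain (= sum over removing one remaining piece with nothing left below it):
  1 left: {9}→1
  2 left: {5,9}→1  {8,9}→1
  3 left: {5,8,9}→2  {7,8,9}→1
  4 left: {5,7,8,9}→3  {6,7,8,9}→1
  5 left: {4,6,7,8,9}→1  {5,6,7,8,9}→4
  6 left: {4,5,6,7,8,9}→5
  7 left: {3,4,5,6,7,8,9}→5
  8 left: {2,3,4,5,6,7,8,9}→5
  placing 0:c first → 5 extensions

5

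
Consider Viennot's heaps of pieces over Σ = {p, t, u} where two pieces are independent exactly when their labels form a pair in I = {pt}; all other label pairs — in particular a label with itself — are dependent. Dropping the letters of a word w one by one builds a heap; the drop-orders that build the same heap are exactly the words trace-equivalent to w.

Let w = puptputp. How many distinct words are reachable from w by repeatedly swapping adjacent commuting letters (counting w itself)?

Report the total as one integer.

6

piece 0:p — minimal
piece 1:u rests on {0:p}
piece 2:p rests on {1:u}
piece 3:t rests on {1:u}
piece 4:p rests on {2:p}
piece 5:u rests on {3:t, 4:p}
piece 6:t rests on {5:u}
piece 7:p rests on {5:u}
minimal pieces: {0:p}
ways to finish when only these pieces remain (= sum over removing one remaining piece with nothing left below it):
  1 left: {6}→1  {7}→1
  2 left: {6,7}→2
  3 left: {5,6,7}→2
  4 left: {3,5,6,7}→2  {4,5,6,7}→2
  5 left: {2,4,5,6,7}→2  {3,4,5,6,7}→4
  6 left: {2,3,4,5,6,7}→6
  placing 0:p first → 6 extensions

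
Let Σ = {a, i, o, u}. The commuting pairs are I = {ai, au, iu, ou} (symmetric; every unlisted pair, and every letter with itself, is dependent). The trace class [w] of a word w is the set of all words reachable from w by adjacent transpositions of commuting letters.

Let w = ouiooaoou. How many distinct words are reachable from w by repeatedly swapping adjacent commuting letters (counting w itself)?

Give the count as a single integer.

36

drop 0:o onto floor
drop 1:u onto floor
drop 2:i onto {0:o}
drop 3:o onto {2:i}
drop 4:o onto {3:o}
drop 5:a onto {4:o}
drop 6:o onto {5:a}
drop 7:o onto {6:o}
drop 8:u onto {1:u}
ground layer = {0:o, 1:u}
drop-orders for the pieces not yet dropped (sum over which currently-grounded one goes next):
  1 to go: {7} 1  {8} 1
  2 to go: {1,8} 1  {6,7} 1  {7,8} 2
  3 to go: {1,7,8} 3  {5,6,7} 1  {6,7,8} 3
  4 to go: {1,6,7,8} 6  {4,5,6,7} 1  {5,6,7,8} 4
  5 to go: {1,5,6,7,8} 10  {3,4,5,6,7} 1  {4,5,6,7,8} 5
  6 to go: {1,4,5,6,7,8} 15  {2,3,4,5,6,7} 1  {3,4,5,6,7,8} 6
  7 to go: {0,2,3,4,5,6,7} 1  {1,3,4,5,6,7,8} 21  {2,3,4,5,6,7,8} 7
  if 0:o drops first: 28 orders
  if 1:u drops first: 8 orders
heap linearizations: 36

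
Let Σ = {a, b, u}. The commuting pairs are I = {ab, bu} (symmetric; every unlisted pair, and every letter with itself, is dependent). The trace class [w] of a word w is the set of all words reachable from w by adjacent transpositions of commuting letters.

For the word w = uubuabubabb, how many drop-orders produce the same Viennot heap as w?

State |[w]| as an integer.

462

piece 0:u — minimal
piece 1:u rests on {0:u}
piece 2:b — minimal
piece 3:u rests on {1:u}
piece 4:a rests on {3:u}
piece 5:b rests on {2:b}
piece 6:u rests on {4:a}
piece 7:b rests on {5:b}
piece 8:a rests on {6:u}
piece 9:b rests on {7:b}
piece 10:b rests on {9:b}
minimal pieces: {0:u, 2:b}
ways to finish when only these pieces remain (= sum over removing one remaining piece with nothing left below it):
  1 left: {8}→1  {10}→1
  2 left: {6,8}→1  {8,10}→2  {9,10}→1
  3 left: {4,6,8}→1  {6,8,10}→3  {7,9,10}→1  {8,9,10}→3
  4 left: {3,4,6,8}→1  {4,6,8,10}→4  {5,7,9,10}→1  {6,8,9,10}→6  {7,8,9,10}→4
  5 left: {1,3,4,6,8}→1  {2,5,7,9,10}→1  {3,4,6,8,10}→5  {4,6,8,9,10}→10  {5,7,8,9,10}→5  {6,7,8,9,10}→10
  6 left: {0,1,3,4,6,8}→1  {1,3,4,6,8,10}→6  {2,5,7,8,9,10}→6  {3,4,6,8,9,10}→15  {4,6,7,8,9,10}→20  {5,6,7,8,9,10}→15
  7 left: {0,1,3,4,6,8,10}→7  {1,3,4,6,8,9,10}→21  {2,5,6,7,8,9,10}→21  {3,4,6,7,8,9,10}→35  {4,5,6,7,8,9,10}→35
  8 left: {0,1,3,4,6,8,9,10}→28  {1,3,4,6,7,8,9,10}→56  {2,4,5,6,7,8,9,10}→56  {3,4,5,6,7,8,9,10}→70
  9 left: {0,1,3,4,6,7,8,9,10}→84  {1,3,4,5,6,7,8,9,10}→126  {2,3,4,5,6,7,8,9,10}→126
  placing 0:u first → 252 extensions
  placing 2:b first → 210 extensions
total linear extensions = 462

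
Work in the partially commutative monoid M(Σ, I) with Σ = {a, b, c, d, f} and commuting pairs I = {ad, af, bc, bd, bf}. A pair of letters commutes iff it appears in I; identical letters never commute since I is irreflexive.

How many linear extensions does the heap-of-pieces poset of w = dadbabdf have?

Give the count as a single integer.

piece 0:d — minimal
piece 1:a — minimal
piece 2:d rests on {0:d}
piece 3:b rests on {1:a}
piece 4:a rests on {3:b}
piece 5:b rests on {4:a}
piece 6:d rests on {2:d}
piece 7:f rests on {6:d}
minimal pieces: {0:d, 1:a}
ways to finish when only these pieces remain (= sum over removing one remaining piece with nothing left below it):
  1 left: {5}→1  {7}→1
  2 left: {4,5}→1  {5,7}→2  {6,7}→1
  3 left: {2,6,7}→1  {3,4,5}→1  {4,5,7}→3  {5,6,7}→3
  4 left: {0,2,6,7}→1  {1,3,4,5}→1  {2,5,6,7}→4  {3,4,5,7}→4  {4,5,6,7}→6
  5 left: {0,2,5,6,7}→5  {1,3,4,5,7}→5  {2,4,5,6,7}→10  {3,4,5,6,7}→10
  6 left: {0,2,4,5,6,7}→15  {1,3,4,5,6,7}→15  {2,3,4,5,6,7}→20
  placing 0:d first → 35 extensions
  placing 1:a first → 35 extensions
total linear extensions = 70

70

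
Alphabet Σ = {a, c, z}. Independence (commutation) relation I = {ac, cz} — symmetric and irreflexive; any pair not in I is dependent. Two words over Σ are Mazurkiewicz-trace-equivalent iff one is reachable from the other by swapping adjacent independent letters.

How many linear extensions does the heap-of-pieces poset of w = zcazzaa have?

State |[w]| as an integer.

piece 0:z — minimal
piece 1:c — minimal
piece 2:a rests on {0:z}
piece 3:z rests on {2:a}
piece 4:z rests on {3:z}
piece 5:a rests on {4:z}
piece 6:a rests on {5:a}
minimal pieces: {0:z, 1:c}
ways to finish when only these pieces remain (= sum over removing one remaining piece with nothing left below it):
  1 left: {1}→1  {6}→1
  2 left: {1,6}→2  {5,6}→1
  3 left: {1,5,6}→3  {4,5,6}→1
  4 left: {1,4,5,6}→4  {3,4,5,6}→1
  5 left: {1,3,4,5,6}→5  {2,3,4,5,6}→1
  placing 0:z first → 6 extensions
  placing 1:c first → 1 extensions
total linear extensions = 7

7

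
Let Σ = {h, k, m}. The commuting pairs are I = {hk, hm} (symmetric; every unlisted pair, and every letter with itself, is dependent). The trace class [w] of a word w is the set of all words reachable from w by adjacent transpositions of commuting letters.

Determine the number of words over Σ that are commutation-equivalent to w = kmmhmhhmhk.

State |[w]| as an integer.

210

0(k) covers ∅
1(m) covers 0:k
2(m) covers 1:m
3(h) covers ∅
4(m) covers 2:m
5(h) covers 3:h
6(h) covers 5:h
7(m) covers 4:m
8(h) covers 6:h
9(k) covers 7:m
floor of heap: 0:k, 3:h
completions by unplaced set U, small U first (add the entries for U minus each lowest piece of U):
  |U|=1: {8}:1  {9}:1
  |U|=2: {6,8}:1  {7,9}:1  {8,9}:2
  |U|=3: {4,7,9}:1  {5,6,8}:1  {6,8,9}:3  {7,8,9}:3
  |U|=4: {2,4,7,9}:1  {3,5,6,8}:1  {4,7,8,9}:4  {5,6,8,9}:4  {6,7,8,9}:6
  |U|=5: {1,2,4,7,9}:1  {2,4,7,8,9}:5  {3,5,6,8,9}:5  {4,6,7,8,9}:10  {5,6,7,8,9}:10
  |U|=6: {0,1,2,4,7,9}:1  {1,2,4,7,8,9}:6  {2,4,6,7,8,9}:15  {3,5,6,7,8,9}:15  {4,5,6,7,8,9}:20
  |U|=7: {0,1,2,4,7,8,9}:7  {1,2,4,6,7,8,9}:21  {2,4,5,6,7,8,9}:35  {3,4,5,6,7,8,9}:35
  |U|=8: {0,1,2,4,6,7,8,9}:28  {1,2,4,5,6,7,8,9}:56  {2,3,4,5,6,7,8,9}:70
  start at 0(k): 126
  start at 3(h): 84
sum over floor = 210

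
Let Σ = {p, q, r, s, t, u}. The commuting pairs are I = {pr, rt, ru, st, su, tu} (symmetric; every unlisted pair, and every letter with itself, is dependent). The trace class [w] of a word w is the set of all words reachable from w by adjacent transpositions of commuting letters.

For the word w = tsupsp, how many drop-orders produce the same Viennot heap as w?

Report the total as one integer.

6

piece 0:t — minimal
piece 1:s — minimal
piece 2:u — minimal
piece 3:p rests on {0:t, 1:s, 2:u}
piece 4:s rests on {3:p}
piece 5:p rests on {4:s}
minimal pieces: {0:t, 1:s, 2:u}
ways to finish when only these pieces remain (= sum over removing one remaining piece with nothing left below it):
  1 left: {5}→1
  2 left: {4,5}→1
  3 left: {3,4,5}→1
  4 left: {0,3,4,5}→1  {1,3,4,5}→1  {2,3,4,5}→1
  placing 0:t first → 2 extensions
  placing 1:s first → 2 extensions
  placing 2:u first → 2 extensions
total linear extensions = 6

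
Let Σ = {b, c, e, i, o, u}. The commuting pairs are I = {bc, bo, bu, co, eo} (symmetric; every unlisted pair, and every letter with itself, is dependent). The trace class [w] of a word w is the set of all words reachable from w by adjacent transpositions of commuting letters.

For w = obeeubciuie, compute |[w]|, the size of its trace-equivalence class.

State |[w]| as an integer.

13

piece 0:o — minimal
piece 1:b — minimal
piece 2:e rests on {1:b}
piece 3:e rests on {2:e}
piece 4:u rests on {0:o, 3:e}
piece 5:b rests on {3:e}
piece 6:c rests on {4:u}
piece 7:i rests on {5:b, 6:c}
piece 8:u rests on {7:i}
piece 9:i rests on {8:u}
piece 10:e rests on {9:i}
minimal pieces: {0:o, 1:b}
ways to finish when only these pieces remain (= sum over removing one remaining piece with nothing left below it):
  1 left: {10}→1
  2 left: {9,10}→1
  3 left: {8,9,10}→1
  4 left: {7,8,9,10}→1
  5 left: {5,7,8,9,10}→1  {6,7,8,9,10}→1
  6 left: {4,6,7,8,9,10}→1  {5,6,7,8,9,10}→2
  7 left: {0,4,6,7,8,9,10}→1  {4,5,6,7,8,9,10}→3
  8 left: {0,4,5,6,7,8,9,10}→4  {3,4,5,6,7,8,9,10}→3
  9 left: {0,3,4,5,6,7,8,9,10}→7  {2,3,4,5,6,7,8,9,10}→3
  placing 0:o first → 3 extensions
  placing 1:b first → 10 extensions
total linear extensions = 13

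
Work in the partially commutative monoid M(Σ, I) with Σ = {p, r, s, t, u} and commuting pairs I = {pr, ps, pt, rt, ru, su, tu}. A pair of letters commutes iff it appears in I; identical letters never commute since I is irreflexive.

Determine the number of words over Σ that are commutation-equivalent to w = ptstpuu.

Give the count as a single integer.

35

piece 0:p — minimal
piece 1:t — minimal
piece 2:s rests on {1:t}
piece 3:t rests on {2:s}
piece 4:p rests on {0:p}
piece 5:u rests on {4:p}
piece 6:u rests on {5:u}
minimal pieces: {0:p, 1:t}
ways to finish when only these pieces remain (= sum over removing one remaining piece with nothing left below it):
  1 left: {3}→1  {6}→1
  2 left: {2,3}→1  {3,6}→2  {5,6}→1
  3 left: {1,2,3}→1  {2,3,6}→3  {3,5,6}→3  {4,5,6}→1
  4 left: {0,4,5,6}→1  {1,2,3,6}→4  {2,3,5,6}→6  {3,4,5,6}→4
  5 left: {0,3,4,5,6}→5  {1,2,3,5,6}→10  {2,3,4,5,6}→10
  placing 0:p first → 20 extensions
  placing 1:t first → 15 extensions
total linear extensions = 35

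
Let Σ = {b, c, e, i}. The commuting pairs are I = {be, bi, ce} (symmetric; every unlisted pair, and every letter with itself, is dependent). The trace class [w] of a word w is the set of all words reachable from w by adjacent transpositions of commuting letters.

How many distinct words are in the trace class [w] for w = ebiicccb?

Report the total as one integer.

4

0(e) covers ∅
1(b) covers ∅
2(i) covers 0:e
3(i) covers 2:i
4(c) covers 1:b, 3:i
5(c) covers 4:c
6(c) covers 5:c
7(b) covers 6:c
floor of heap: 0:e, 1:b
completions by unplaced set U, small U first (add the entries for U minus each lowest piece of U):
  |U|=1: {7}:1
  |U|=2: {6,7}:1
  |U|=3: {5,6,7}:1
  |U|=4: {4,5,6,7}:1
  |U|=5: {1,4,5,6,7}:1  {3,4,5,6,7}:1
  |U|=6: {1,3,4,5,6,7}:2  {2,3,4,5,6,7}:1
  start at 0(e): 3
  start at 1(b): 1
sum over floor = 4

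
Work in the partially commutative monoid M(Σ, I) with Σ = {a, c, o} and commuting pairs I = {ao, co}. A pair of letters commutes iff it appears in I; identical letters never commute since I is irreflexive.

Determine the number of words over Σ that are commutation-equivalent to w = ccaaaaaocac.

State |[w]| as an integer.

drop 0:c onto floor
drop 1:c onto {0:c}
drop 2:a onto {1:c}
drop 3:a onto {2:a}
drop 4:a onto {3:a}
drop 5:a onto {4:a}
drop 6:a onto {5:a}
drop 7:o onto floor
drop 8:c onto {6:a}
drop 9:a onto {8:c}
drop 10:c onto {9:a}
ground layer = {0:c, 7:o}
drop-orders for the pieces not yet dropped (sum over which currently-grounded one goes next):
  1 to go: {7} 1  {10} 1
  2 to go: {7,10} 2  {9,10} 1
  3 to go: {7,9,10} 3  {8,9,10} 1
  4 to go: {6,8,9,10} 1  {7,8,9,10} 4
  5 to go: {5,6,8,9,10} 1  {6,7,8,9,10} 5
  6 to go: {4,5,6,8,9,10} 1  {5,6,7,8,9,10} 6
  7 to go: {3,4,5,6,8,9,10} 1  {4,5,6,7,8,9,10} 7
  8 to go: {2,3,4,5,6,8,9,10} 1  {3,4,5,6,7,8,9,10} 8
  9 to go: {1,2,3,4,5,6,8,9,10} 1  {2,3,4,5,6,7,8,9,10} 9
  if 0:c drops first: 10 orders
  if 7:o drops first: 1 orders
heap linearizations: 11

11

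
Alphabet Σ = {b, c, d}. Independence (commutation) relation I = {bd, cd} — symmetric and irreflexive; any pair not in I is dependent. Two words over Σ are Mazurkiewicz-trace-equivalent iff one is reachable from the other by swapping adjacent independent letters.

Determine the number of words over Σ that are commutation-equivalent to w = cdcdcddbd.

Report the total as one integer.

126

drop 0:c onto floor
drop 1:d onto floor
drop 2:c onto {0:c}
drop 3:d onto {1:d}
drop 4:c onto {2:c}
drop 5:d onto {3:d}
drop 6:d onto {5:d}
drop 7:b onto {4:c}
drop 8:d onto {6:d}
ground layer = {0:c, 1:d}
drop-orders for the pieces not yet dropped (sum over which currently-grounded one goes next):
  1 to go: {7} 1  {8} 1
  2 to go: {4,7} 1  {6,8} 1  {7,8} 2
  3 to go: {2,4,7} 1  {4,7,8} 3  {5,6,8} 1  {6,7,8} 3
  4 to go: {0,2,4,7} 1  {2,4,7,8} 4  {3,5,6,8} 1  {4,6,7,8} 6  {5,6,7,8} 4
  5 to go: {0,2,4,7,8} 5  {1,3,5,6,8} 1  {2,4,6,7,8} 10  {3,5,6,7,8} 5  {4,5,6,7,8} 10
  6 to go: {0,2,4,6,7,8} 15  {1,3,5,6,7,8} 6  {2,4,5,6,7,8} 20  {3,4,5,6,7,8} 15
  7 to go: {0,2,4,5,6,7,8} 35  {1,3,4,5,6,7,8} 21  {2,3,4,5,6,7,8} 35
  if 0:c drops first: 56 orders
  if 1:d drops first: 70 orders
heap linearizations: 126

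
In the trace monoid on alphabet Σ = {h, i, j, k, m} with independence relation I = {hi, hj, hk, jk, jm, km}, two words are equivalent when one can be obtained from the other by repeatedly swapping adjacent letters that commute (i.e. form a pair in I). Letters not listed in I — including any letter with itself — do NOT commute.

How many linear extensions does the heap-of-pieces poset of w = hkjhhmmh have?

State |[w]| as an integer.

piece 0:h — minimal
piece 1:k — minimal
piece 2:j — minimal
piece 3:h rests on {0:h}
piece 4:h rests on {3:h}
piece 5:m rests on {4:h}
piece 6:m rests on {5:m}
piece 7:h rests on {6:m}
minimal pieces: {0:h, 1:k, 2:j}
ways to finish when only these pieces remain (= sum over removing one remaining piece with nothing left below it):
  1 left: {1}→1  {2}→1  {7}→1
  2 left: {1,2}→2  {1,7}→2  {2,7}→2  {6,7}→1
  3 left: {1,2,7}→6  {1,6,7}→3  {2,6,7}→3  {5,6,7}→1
  4 left: {1,2,6,7}→12  {1,5,6,7}→4  {2,5,6,7}→4  {4,5,6,7}→1
  5 left: {1,2,5,6,7}→20  {1,4,5,6,7}→5  {2,4,5,6,7}→5  {3,4,5,6,7}→1
  6 left: {0,3,4,5,6,7}→1  {1,2,4,5,6,7}→30  {1,3,4,5,6,7}→6  {2,3,4,5,6,7}→6
  placing 0:h first → 42 extensions
  placing 1:k first → 7 extensions
  placing 2:j first → 7 extensions
total linear extensions = 56

56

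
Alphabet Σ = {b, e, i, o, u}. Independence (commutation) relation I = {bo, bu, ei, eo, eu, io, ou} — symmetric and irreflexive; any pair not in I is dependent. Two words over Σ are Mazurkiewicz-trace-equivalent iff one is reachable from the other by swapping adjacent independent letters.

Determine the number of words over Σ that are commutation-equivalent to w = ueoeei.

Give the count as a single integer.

60

piece 0:u — minimal
piece 1:e — minimal
piece 2:o — minimal
piece 3:e rests on {1:e}
piece 4:e rests on {3:e}
piece 5:i rests on {0:u}
minimal pieces: {0:u, 1:e, 2:o}
ways to finish when only these pieces remain (= sum over removing one remaining piece with nothing left below it):
  1 left: {2}→1  {4}→1  {5}→1
  2 left: {0,5}→1  {2,4}→2  {2,5}→2  {3,4}→1  {4,5}→2
  3 left: {0,2,5}→3  {0,4,5}→3  {1,3,4}→1  {2,3,4}→3  {2,4,5}→6  {3,4,5}→3
  4 left: {0,2,4,5}→12  {0,3,4,5}→6  {1,2,3,4}→4  {1,3,4,5}→4  {2,3,4,5}→12
  placing 0:u first → 20 extensions
  placing 1:e first → 30 extensions
  placing 2:o first → 10 extensions
total linear extensions = 60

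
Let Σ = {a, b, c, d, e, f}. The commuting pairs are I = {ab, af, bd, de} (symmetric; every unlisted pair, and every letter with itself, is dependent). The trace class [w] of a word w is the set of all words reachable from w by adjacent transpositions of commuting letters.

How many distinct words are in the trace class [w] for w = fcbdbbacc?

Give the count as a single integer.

drop 0:f onto floor
drop 1:c onto {0:f}
drop 2:b onto {1:c}
drop 3:d onto {1:c}
drop 4:b onto {2:b}
drop 5:b onto {4:b}
drop 6:a onto {3:d}
drop 7:c onto {5:b, 6:a}
drop 8:c onto {7:c}
ground layer = {0:f}
drop-orders for the pieces not yet dropped (sum over which currently-grounded one goes next):
  1 to go: {8} 1
  2 to go: {7,8} 1
  3 to go: {5,7,8} 1  {6,7,8} 1
  4 to go: {3,6,7,8} 1  {4,5,7,8} 1  {5,6,7,8} 2
  5 to go: {2,4,5,7,8} 1  {3,5,6,7,8} 3  {4,5,6,7,8} 3
  6 to go: {2,4,5,6,7,8} 4  {3,4,5,6,7,8} 6
  7 to go: {2,3,4,5,6,7,8} 10
  if 0:f drops first: 10 orders

10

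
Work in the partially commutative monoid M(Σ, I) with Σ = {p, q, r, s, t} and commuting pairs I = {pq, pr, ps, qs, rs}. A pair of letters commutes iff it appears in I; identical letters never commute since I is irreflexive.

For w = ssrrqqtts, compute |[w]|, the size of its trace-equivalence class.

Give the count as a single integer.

15

drop 0:s onto floor
drop 1:s onto {0:s}
drop 2:r onto floor
drop 3:r onto {2:r}
drop 4:q onto {3:r}
drop 5:q onto {4:q}
drop 6:t onto {1:s, 5:q}
drop 7:t onto {6:t}
drop 8:s onto {7:t}
ground layer = {0:s, 2:r}
drop-orders for the pieces not yet dropped (sum over which currently-grounded one goes next):
  1 to go: {8} 1
  2 to go: {7,8} 1
  3 to go: {6,7,8} 1
  4 to go: {1,6,7,8} 1  {5,6,7,8} 1
  5 to go: {0,1,6,7,8} 1  {1,5,6,7,8} 2  {4,5,6,7,8} 1
  6 to go: {0,1,5,6,7,8} 3  {1,4,5,6,7,8} 3  {3,4,5,6,7,8} 1
  7 to go: {0,1,4,5,6,7,8} 6  {1,3,4,5,6,7,8} 4  {2,3,4,5,6,7,8} 1
  if 0:s drops first: 5 orders
  if 2:r drops first: 10 orders
heap linearizations: 15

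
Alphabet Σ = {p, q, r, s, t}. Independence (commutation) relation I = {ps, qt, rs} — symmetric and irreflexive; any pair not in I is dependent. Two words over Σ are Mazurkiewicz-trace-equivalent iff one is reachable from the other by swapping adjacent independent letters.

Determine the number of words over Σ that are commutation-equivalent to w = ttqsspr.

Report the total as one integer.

18

#0=t has no predecessor
#1=t depends on [0:t]
#2=q has no predecessor
#3=s depends on [1:t, 2:q]
#4=s depends on [3:s]
#5=p depends on [1:t, 2:q]
#6=r depends on [5:p]
sources: [0:t, 2:q]
N(rest) = Σ N(rest − s) over sources s of rest; N(one piece) = 1:
  size 1 → [4]=1  [6]=1
  size 2 → [3,4]=1  [4,6]=2  [5,6]=1
  size 3 → [3,4,6]=3  [4,5,6]=3
  size 4 → [3,4,5,6]=6
  size 5 → [1,3,4,5,6]=6  [2,3,4,5,6]=6
  first=0(t) contributes 12
  first=2(q) contributes 6
|[w]| = 18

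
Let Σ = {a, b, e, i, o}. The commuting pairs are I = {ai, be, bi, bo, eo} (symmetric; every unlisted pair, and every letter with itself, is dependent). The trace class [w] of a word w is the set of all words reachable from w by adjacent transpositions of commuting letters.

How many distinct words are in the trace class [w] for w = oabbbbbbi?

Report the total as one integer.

drop 0:o onto floor
drop 1:a onto {0:o}
drop 2:b onto {1:a}
drop 3:b onto {2:b}
drop 4:b onto {3:b}
drop 5:b onto {4:b}
drop 6:b onto {5:b}
drop 7:b onto {6:b}
drop 8:i onto {0:o}
ground layer = {0:o}
drop-orders for the pieces not yet dropped (sum over which currently-grounded one goes next):
  1 to go: {7} 1  {8} 1
  2 to go: {6,7} 1  {7,8} 2
  3 to go: {5,6,7} 1  {6,7,8} 3
  4 to go: {4,5,6,7} 1  {5,6,7,8} 4
  5 to go: {3,4,5,6,7} 1  {4,5,6,7,8} 5
  6 to go: {2,3,4,5,6,7} 1  {3,4,5,6,7,8} 6
  7 to go: {1,2,3,4,5,6,7} 1  {2,3,4,5,6,7,8} 7
  if 0:o drops first: 8 orders

8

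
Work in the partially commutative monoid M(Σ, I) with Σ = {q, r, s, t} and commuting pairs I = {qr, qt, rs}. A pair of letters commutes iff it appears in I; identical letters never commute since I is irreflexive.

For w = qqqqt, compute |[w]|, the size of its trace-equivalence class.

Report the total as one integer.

0(q) covers ∅
1(q) covers 0:q
2(q) covers 1:q
3(q) covers 2:q
4(t) covers ∅
floor of heap: 0:q, 4:t
completions by unplaced set U, small U first (add the entries for U minus each lowest piece of U):
  |U|=1: {3}:1  {4}:1
  |U|=2: {2,3}:1  {3,4}:2
  |U|=3: {1,2,3}:1  {2,3,4}:3
  start at 0(q): 4
  start at 4(t): 1
sum over floor = 5

5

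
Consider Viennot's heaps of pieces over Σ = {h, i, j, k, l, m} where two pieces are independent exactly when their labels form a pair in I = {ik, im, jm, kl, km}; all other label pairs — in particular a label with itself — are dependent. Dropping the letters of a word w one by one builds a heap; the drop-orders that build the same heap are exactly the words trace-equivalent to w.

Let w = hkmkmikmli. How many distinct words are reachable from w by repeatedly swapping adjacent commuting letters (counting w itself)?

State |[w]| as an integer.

336

drop 0:h onto floor
drop 1:k onto {0:h}
drop 2:m onto {0:h}
drop 3:k onto {1:k}
drop 4:m onto {2:m}
drop 5:i onto {0:h}
drop 6:k onto {3:k}
drop 7:m onto {4:m}
drop 8:l onto {5:i, 7:m}
drop 9:i onto {8:l}
ground layer = {0:h}
drop-orders for the pieces not yet dropped (sum over which currently-grounded one goes next):
  1 to go: {6} 1  {9} 1
  2 to go: {3,6} 1  {6,9} 2  {8,9} 1
  3 to go: {1,3,6} 1  {3,6,9} 3  {5,8,9} 1  {6,8,9} 3  {7,8,9} 1
  4 to go: {1,3,6,9} 4  {3,6,8,9} 6  {4,7,8,9} 1  {5,6,8,9} 4  {5,7,8,9} 2  {6,7,8,9} 4
  5 to go: {1,3,6,8,9} 10  {2,4,7,8,9} 1  {3,5,6,8,9} 10  {3,6,7,8,9} 10  {4,5,7,8,9} 3  {4,6,7,8,9} 5  {5,6,7,8,9} 10
  6 to go: {1,3,5,6,8,9} 20  {1,3,6,7,8,9} 20  {2,4,5,7,8,9} 4  {2,4,6,7,8,9} 6  {3,4,6,7,8,9} 15  {3,5,6,7,8,9} 30  {4,5,6,7,8,9} 18
  7 to go: {1,3,4,6,7,8,9} 35  {1,3,5,6,7,8,9} 70  {2,3,4,6,7,8,9} 21  {2,4,5,6,7,8,9} 28  {3,4,5,6,7,8,9} 63
  8 to go: {1,2,3,4,6,7,8,9} 56  {1,3,4,5,6,7,8,9} 168  {2,3,4,5,6,7,8,9} 112
  if 0:h drops first: 336 orders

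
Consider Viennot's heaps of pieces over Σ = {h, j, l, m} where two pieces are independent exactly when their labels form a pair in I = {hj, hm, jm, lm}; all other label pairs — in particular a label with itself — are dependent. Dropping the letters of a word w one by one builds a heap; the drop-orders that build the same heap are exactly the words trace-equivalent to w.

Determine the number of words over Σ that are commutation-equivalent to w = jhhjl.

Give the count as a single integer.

#0=j has no predecessor
#1=h has no predecessor
#2=h depends on [1:h]
#3=j depends on [0:j]
#4=l depends on [2:h, 3:j]
sources: [0:j, 1:h]
N(rest) = Σ N(rest − s) over sources s of rest; N(one piece) = 1:
  size 1 → [4]=1
  size 2 → [2,4]=1  [3,4]=1
  size 3 → [0,3,4]=1  [1,2,4]=1  [2,3,4]=2
  first=0(j) contributes 3
  first=1(h) contributes 3
|[w]| = 6

6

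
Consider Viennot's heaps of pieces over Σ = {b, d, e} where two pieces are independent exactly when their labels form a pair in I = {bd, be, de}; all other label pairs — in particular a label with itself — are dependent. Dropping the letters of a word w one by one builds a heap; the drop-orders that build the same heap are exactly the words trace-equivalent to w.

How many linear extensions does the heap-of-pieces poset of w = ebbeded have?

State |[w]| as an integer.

210

drop 0:e onto floor
drop 1:b onto floor
drop 2:b onto {1:b}
drop 3:e onto {0:e}
drop 4:d onto floor
drop 5:e onto {3:e}
drop 6:d onto {4:d}
ground layer = {0:e, 1:b, 4:d}
drop-orders for the pieces not yet dropped (sum over which currently-grounded one goes next):
  1 to go: {2} 1  {5} 1  {6} 1
  2 to go: {1,2} 1  {2,5} 2  {2,6} 2  {3,5} 1  {4,6} 1  {5,6} 2
  3 to go: {0,3,5} 1  {1,2,5} 3  {1,2,6} 3  {2,3,5} 3  {2,4,6} 3  {2,5,6} 6  {3,5,6} 3  {4,5,6} 3
  4 to go: {0,2,3,5} 4  {0,3,5,6} 4  {1,2,3,5} 6  {1,2,4,6} 6  {1,2,5,6} 12  {2,3,5,6} 12  {2,4,5,6} 12  {3,4,5,6} 6
  5 to go: {0,1,2,3,5} 10  {0,2,3,5,6} 20  {0,3,4,5,6} 10  {1,2,3,5,6} 30  {1,2,4,5,6} 30  {2,3,4,5,6} 30
  if 0:e drops first: 90 orders
  if 1:b drops first: 60 orders
  if 4:d drops first: 60 orders
heap linearizations: 210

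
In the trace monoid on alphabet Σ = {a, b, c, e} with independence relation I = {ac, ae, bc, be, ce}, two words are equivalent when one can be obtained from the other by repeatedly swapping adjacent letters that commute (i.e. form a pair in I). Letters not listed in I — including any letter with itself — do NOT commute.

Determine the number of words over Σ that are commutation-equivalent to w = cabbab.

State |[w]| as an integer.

drop 0:c onto floor
drop 1:a onto floor
drop 2:b onto {1:a}
drop 3:b onto {2:b}
drop 4:a onto {3:b}
drop 5:b onto {4:a}
ground layer = {0:c, 1:a}
drop-orders for the pieces not yet dropped (sum over which currently-grounded one goes next):
  1 to go: {0} 1  {5} 1
  2 to go: {0,5} 2  {4,5} 1
  3 to go: {0,4,5} 3  {3,4,5} 1
  4 to go: {0,3,4,5} 4  {2,3,4,5} 1
  if 0:c drops first: 1 orders
  if 1:a drops first: 5 orders
heap linearizations: 6

6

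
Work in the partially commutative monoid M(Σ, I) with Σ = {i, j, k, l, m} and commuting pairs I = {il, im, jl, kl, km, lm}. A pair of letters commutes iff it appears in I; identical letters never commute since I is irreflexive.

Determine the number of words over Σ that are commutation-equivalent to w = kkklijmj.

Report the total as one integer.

8

#0=k has no predecessor
#1=k depends on [0:k]
#2=k depends on [1:k]
#3=l has no predecessor
#4=i depends on [2:k]
#5=j depends on [4:i]
#6=m depends on [5:j]
#7=j depends on [6:m]
sources: [0:k, 3:l]
N(rest) = Σ N(rest − s) over sources s of rest; N(one piece) = 1:
  size 1 → [3]=1  [7]=1
  size 2 → [3,7]=2  [6,7]=1
  size 3 → [3,6,7]=3  [5,6,7]=1
  size 4 → [3,5,6,7]=4  [4,5,6,7]=1
  size 5 → [2,4,5,6,7]=1  [3,4,5,6,7]=5
  size 6 → [1,2,4,5,6,7]=1  [2,3,4,5,6,7]=6
  first=0(k) contributes 7
  first=3(l) contributes 1
|[w]| = 8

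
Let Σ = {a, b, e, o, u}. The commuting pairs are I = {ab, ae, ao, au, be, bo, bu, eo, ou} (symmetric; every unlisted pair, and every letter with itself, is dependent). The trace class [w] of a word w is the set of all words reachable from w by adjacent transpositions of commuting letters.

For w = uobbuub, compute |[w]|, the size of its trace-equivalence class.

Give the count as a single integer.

140

drop 0:u onto floor
drop 1:o onto floor
drop 2:b onto floor
drop 3:b onto {2:b}
drop 4:u onto {0:u}
drop 5:u onto {4:u}
drop 6:b onto {3:b}
ground layer = {0:u, 1:o, 2:b}
drop-orders for the pieces not yet dropped (sum over which currently-grounded one goes next):
  1 to go: {1} 1  {5} 1  {6} 1
  2 to go: {1,5} 2  {1,6} 2  {3,6} 1  {4,5} 1  {5,6} 2
  3 to go: {0,4,5} 1  {1,3,6} 3  {1,4,5} 3  {1,5,6} 6  {2,3,6} 1  {3,5,6} 3  {4,5,6} 3
  4 to go: {0,1,4,5} 4  {0,4,5,6} 4  {1,2,3,6} 4  {1,3,5,6} 12  {1,4,5,6} 12  {2,3,5,6} 4  {3,4,5,6} 6
  5 to go: {0,1,4,5,6} 20  {0,3,4,5,6} 10  {1,2,3,5,6} 20  {1,3,4,5,6} 30  {2,3,4,5,6} 10
  if 0:u drops first: 60 orders
  if 1:o drops first: 20 orders
  if 2:b drops first: 60 orders
heap linearizations: 140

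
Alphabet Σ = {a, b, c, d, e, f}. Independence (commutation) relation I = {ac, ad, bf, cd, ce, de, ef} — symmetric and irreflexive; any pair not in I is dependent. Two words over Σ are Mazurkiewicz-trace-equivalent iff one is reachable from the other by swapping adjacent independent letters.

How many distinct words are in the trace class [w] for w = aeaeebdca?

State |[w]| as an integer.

drop 0:a onto floor
drop 1:e onto {0:a}
drop 2:a onto {1:e}
drop 3:e onto {2:a}
drop 4:e onto {3:e}
drop 5:b onto {4:e}
drop 6:d onto {5:b}
drop 7:c onto {5:b}
drop 8:a onto {5:b}
ground layer = {0:a}
drop-orders for the pieces not yet dropped (sum over which currently-grounded one goes next):
  1 to go: {6} 1  {7} 1  {8} 1
  2 to go: {6,7} 2  {6,8} 2  {7,8} 2
  3 to go: {6,7,8} 6
  4 to go: {5,6,7,8} 6
  5 to go: {4,5,6,7,8} 6
  6 to go: {3,4,5,6,7,8} 6
  7 to go: {2,3,4,5,6,7,8} 6
  if 0:a drops first: 6 orders

6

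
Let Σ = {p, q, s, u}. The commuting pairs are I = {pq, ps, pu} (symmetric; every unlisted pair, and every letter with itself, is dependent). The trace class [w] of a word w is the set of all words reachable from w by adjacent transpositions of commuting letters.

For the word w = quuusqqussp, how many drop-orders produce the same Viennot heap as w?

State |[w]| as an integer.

0(q) covers ∅
1(u) covers 0:q
2(u) covers 1:u
3(u) covers 2:u
4(s) covers 3:u
5(q) covers 4:s
6(q) covers 5:q
7(u) covers 6:q
8(s) covers 7:u
9(s) covers 8:s
10(p) covers ∅
floor of heap: 0:q, 10:p
completions by unplaced set U, small U first (add the entries for U minus each lowest piece of U):
  |U|=1: {9}:1  {10}:1
  |U|=2: {8,9}:1  {9,10}:2
  |U|=3: {7,8,9}:1  {8,9,10}:3
  |U|=4: {6,7,8,9}:1  {7,8,9,10}:4
  |U|=5: {5,6,7,8,9}:1  {6,7,8,9,10}:5
  |U|=6: {4,5,6,7,8,9}:1  {5,6,7,8,9,10}:6
  |U|=7: {3,4,5,6,7,8,9}:1  {4,5,6,7,8,9,10}:7
  |U|=8: {2,3,4,5,6,7,8,9}:1  {3,4,5,6,7,8,9,10}:8
  |U|=9: {1,2,3,4,5,6,7,8,9}:1  {2,3,4,5,6,7,8,9,10}:9
  start at 0(q): 10
  start at 10(p): 1
sum over floor = 11

11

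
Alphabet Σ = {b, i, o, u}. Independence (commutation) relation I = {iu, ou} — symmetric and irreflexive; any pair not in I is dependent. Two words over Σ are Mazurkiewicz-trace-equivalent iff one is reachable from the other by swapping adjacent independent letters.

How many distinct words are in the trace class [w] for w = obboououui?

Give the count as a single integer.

35

#0=o has no predecessor
#1=b depends on [0:o]
#2=b depends on [1:b]
#3=o depends on [2:b]
#4=o depends on [3:o]
#5=u depends on [2:b]
#6=o depends on [4:o]
#7=u depends on [5:u]
#8=u depends on [7:u]
#9=i depends on [6:o]
sources: [0:o]
N(rest) = Σ N(rest − s) over sources s of rest; N(one piece) = 1:
  size 1 → [8]=1  [9]=1
  size 2 → [6,9]=1  [7,8]=1  [8,9]=2
  size 3 → [4,6,9]=1  [5,7,8]=1  [6,8,9]=3  [7,8,9]=3
  size 4 → [3,4,6,9]=1  [4,6,8,9]=4  [5,7,8,9]=4  [6,7,8,9]=6
  size 5 → [3,4,6,8,9]=5  [4,6,7,8,9]=10  [5,6,7,8,9]=10
  size 6 → [3,4,6,7,8,9]=15  [4,5,6,7,8,9]=20
  size 7 → [3,4,5,6,7,8,9]=35
  size 8 → [2,3,4,5,6,7,8,9]=35
  first=0(o) contributes 35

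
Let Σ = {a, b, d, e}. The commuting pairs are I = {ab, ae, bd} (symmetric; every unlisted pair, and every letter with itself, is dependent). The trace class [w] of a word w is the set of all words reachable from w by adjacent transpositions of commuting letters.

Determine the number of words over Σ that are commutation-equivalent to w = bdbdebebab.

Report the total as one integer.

#0=b has no predecessor
#1=d has no predecessor
#2=b depends on [0:b]
#3=d depends on [1:d]
#4=e depends on [2:b, 3:d]
#5=b depends on [4:e]
#6=e depends on [5:b]
#7=b depends on [6:e]
#8=a depends on [3:d]
#9=b depends on [7:b]
sources: [0:b, 1:d]
N(rest) = Σ N(rest − s) over sources s of rest; N(one piece) = 1:
  size 1 → [8]=1  [9]=1
  size 2 → [7,9]=1  [8,9]=2
  size 3 → [6,7,9]=1  [7,8,9]=3
  size 4 → [5,6,7,9]=1  [6,7,8,9]=4
  size 5 → [4,5,6,7,9]=1  [5,6,7,8,9]=5
  size 6 → [2,4,5,6,7,9]=1  [4,5,6,7,8,9]=6
  size 7 → [0,2,4,5,6,7,9]=1  [2,4,5,6,7,8,9]=7  [3,4,5,6,7,8,9]=6
  size 8 → [0,2,4,5,6,7,8,9]=8  [1,3,4,5,6,7,8,9]=6  [2,3,4,5,6,7,8,9]=13
  first=0(b) contributes 19
  first=1(d) contributes 21
|[w]| = 40

40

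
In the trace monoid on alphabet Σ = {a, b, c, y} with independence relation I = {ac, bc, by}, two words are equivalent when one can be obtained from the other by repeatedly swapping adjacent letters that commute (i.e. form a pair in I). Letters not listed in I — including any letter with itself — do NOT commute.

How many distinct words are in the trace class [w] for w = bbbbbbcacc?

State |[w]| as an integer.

0(b) covers ∅
1(b) covers 0:b
2(b) covers 1:b
3(b) covers 2:b
4(b) covers 3:b
5(b) covers 4:b
6(c) covers ∅
7(a) covers 5:b
8(c) covers 6:c
9(c) covers 8:c
floor of heap: 0:b, 6:c
completions by unplaced set U, small U first (add the entries for U minus each lowest piece of U):
  |U|=1: {7}:1  {9}:1
  |U|=2: {5,7}:1  {7,9}:2  {8,9}:1
  |U|=3: {4,5,7}:1  {5,7,9}:3  {6,8,9}:1  {7,8,9}:3
  |U|=4: {3,4,5,7}:1  {4,5,7,9}:4  {5,7,8,9}:6  {6,7,8,9}:4
  |U|=5: {2,3,4,5,7}:1  {3,4,5,7,9}:5  {4,5,7,8,9}:10  {5,6,7,8,9}:10
  |U|=6: {1,2,3,4,5,7}:1  {2,3,4,5,7,9}:6  {3,4,5,7,8,9}:15  {4,5,6,7,8,9}:20
  |U|=7: {0,1,2,3,4,5,7}:1  {1,2,3,4,5,7,9}:7  {2,3,4,5,7,8,9}:21  {3,4,5,6,7,8,9}:35
  |U|=8: {0,1,2,3,4,5,7,9}:8  {1,2,3,4,5,7,8,9}:28  {2,3,4,5,6,7,8,9}:56
  start at 0(b): 84
  start at 6(c): 36
sum over floor = 120

120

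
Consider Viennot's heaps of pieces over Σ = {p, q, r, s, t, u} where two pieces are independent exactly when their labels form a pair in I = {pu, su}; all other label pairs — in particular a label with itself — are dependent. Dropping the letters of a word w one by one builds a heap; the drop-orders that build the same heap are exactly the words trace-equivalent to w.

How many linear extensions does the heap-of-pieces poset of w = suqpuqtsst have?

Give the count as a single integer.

4

piece 0:s — minimal
piece 1:u — minimal
piece 2:q rests on {0:s, 1:u}
piece 3:p rests on {2:q}
piece 4:u rests on {2:q}
piece 5:q rests on {3:p, 4:u}
piece 6:t rests on {5:q}
piece 7:s rests on {6:t}
piece 8:s rests on {7:s}
piece 9:t rests on {8:s}
minimal pieces: {0:s, 1:u}
ways to finish when only these pieces remain (= sum over removing one remaining piece with nothing left below it):
  1 left: {9}→1
  2 left: {8,9}→1
  3 left: {7,8,9}→1
  4 left: {6,7,8,9}→1
  5 left: {5,6,7,8,9}→1
  6 left: {3,5,6,7,8,9}→1  {4,5,6,7,8,9}→1
  7 left: {3,4,5,6,7,8,9}→2
  8 left: {2,3,4,5,6,7,8,9}→2
  placing 0:s first → 2 extensions
  placing 1:u first → 2 extensions
total linear extensions = 4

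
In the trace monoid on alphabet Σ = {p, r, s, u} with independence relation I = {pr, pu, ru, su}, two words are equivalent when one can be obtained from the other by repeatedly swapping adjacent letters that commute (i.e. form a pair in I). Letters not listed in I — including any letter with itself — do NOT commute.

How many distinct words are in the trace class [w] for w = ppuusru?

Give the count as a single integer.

piece 0:p — minimal
piece 1:p rests on {0:p}
piece 2:u — minimal
piece 3:u rests on {2:u}
piece 4:s rests on {1:p}
piece 5:r rests on {4:s}
piece 6:u rests on {3:u}
minimal pieces: {0:p, 2:u}
ways to finish when only these pieces remain (= sum over removing one remaining piece with nothing left below it):
  1 left: {5}→1  {6}→1
  2 left: {3,6}→1  {4,5}→1  {5,6}→2
  3 left: {1,4,5}→1  {2,3,6}→1  {3,5,6}→3  {4,5,6}→3
  4 left: {0,1,4,5}→1  {1,4,5,6}→4  {2,3,5,6}→4  {3,4,5,6}→6
  5 left: {0,1,4,5,6}→5  {1,3,4,5,6}→10  {2,3,4,5,6}→10
  placing 0:p first → 20 extensions
  placing 2:u first → 15 extensions
total linear extensions = 35

35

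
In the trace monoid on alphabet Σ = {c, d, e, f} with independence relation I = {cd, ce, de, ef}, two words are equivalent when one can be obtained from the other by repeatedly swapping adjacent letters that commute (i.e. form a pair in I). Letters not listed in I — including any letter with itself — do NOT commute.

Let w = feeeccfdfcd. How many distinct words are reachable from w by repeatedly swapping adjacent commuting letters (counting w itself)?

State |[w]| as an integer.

330

#0=f has no predecessor
#1=e has no predecessor
#2=e depends on [1:e]
#3=e depends on [2:e]
#4=c depends on [0:f]
#5=c depends on [4:c]
#6=f depends on [5:c]
#7=d depends on [6:f]
#8=f depends on [7:d]
#9=c depends on [8:f]
#10=d depends on [8:f]
sources: [0:f, 1:e]
N(rest) = Σ N(rest − s) over sources s of rest; N(one piece) = 1:
  size 1 → [3]=1  [9]=1  [10]=1
  size 2 → [2,3]=1  [3,9]=2  [3,10]=2  [9,10]=2
  size 3 → [1,2,3]=1  [2,3,9]=3  [2,3,10]=3  [3,9,10]=6  [8,9,10]=2
  size 4 → [1,2,3,9]=4  [1,2,3,10]=4  [2,3,9,10]=12  [3,8,9,10]=8  [7,8,9,10]=2
  size 5 → [1,2,3,9,10]=20  [2,3,8,9,10]=20  [3,7,8,9,10]=10  [6,7,8,9,10]=2
  size 6 → [1,2,3,8,9,10]=40  [2,3,7,8,9,10]=30  [3,6,7,8,9,10]=12  [5,6,7,8,9,10]=2
  size 7 → [1,2,3,7,8,9,10]=70  [2,3,6,7,8,9,10]=42  [3,5,6,7,8,9,10]=14  [4,5,6,7,8,9,10]=2
  size 8 → [0,4,5,6,7,8,9,10]=2  [1,2,3,6,7,8,9,10]=112  [2,3,5,6,7,8,9,10]=56  [3,4,5,6,7,8,9,10]=16
  size 9 → [0,3,4,5,6,7,8,9,10]=18  [1,2,3,5,6,7,8,9,10]=168  [2,3,4,5,6,7,8,9,10]=72
  first=0(f) contributes 240
  first=1(e) contributes 90
|[w]| = 330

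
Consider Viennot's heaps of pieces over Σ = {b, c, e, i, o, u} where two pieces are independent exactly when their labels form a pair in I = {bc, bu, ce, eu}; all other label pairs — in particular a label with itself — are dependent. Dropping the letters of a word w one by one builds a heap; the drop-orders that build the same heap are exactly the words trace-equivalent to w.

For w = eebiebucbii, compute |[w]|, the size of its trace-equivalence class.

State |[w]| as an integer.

10

drop 0:e onto floor
drop 1:e onto {0:e}
drop 2:b onto {1:e}
drop 3:i onto {2:b}
drop 4:e onto {3:i}
drop 5:b onto {4:e}
drop 6:u onto {3:i}
drop 7:c onto {6:u}
drop 8:b onto {5:b}
drop 9:i onto {7:c, 8:b}
drop 10:i onto {9:i}
ground layer = {0:e}
drop-orders for the pieces not yet dropped (sum over which currently-grounded one goes next):
  1 to go: {10} 1
  2 to go: {9,10} 1
  3 to go: {7,9,10} 1  {8,9,10} 1
  4 to go: {5,8,9,10} 1  {6,7,9,10} 1  {7,8,9,10} 2
  5 to go: {4,5,8,9,10} 1  {5,7,8,9,10} 3  {6,7,8,9,10} 3
  6 to go: {4,5,7,8,9,10} 4  {5,6,7,8,9,10} 6
  7 to go: {4,5,6,7,8,9,10} 10
  8 to go: {3,4,5,6,7,8,9,10} 10
  9 to go: {2,3,4,5,6,7,8,9,10} 10
  if 0:e drops first: 10 orders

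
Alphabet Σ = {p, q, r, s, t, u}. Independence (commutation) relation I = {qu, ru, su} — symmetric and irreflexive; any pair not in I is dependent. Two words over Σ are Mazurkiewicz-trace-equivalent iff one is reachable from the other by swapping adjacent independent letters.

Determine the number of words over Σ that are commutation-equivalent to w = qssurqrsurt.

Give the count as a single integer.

drop 0:q onto floor
drop 1:s onto {0:q}
drop 2:s onto {1:s}
drop 3:u onto floor
drop 4:r onto {2:s}
drop 5:q onto {4:r}
drop 6:r onto {5:q}
drop 7:s onto {6:r}
drop 8:u onto {3:u}
drop 9:r onto {7:s}
drop 10:t onto {8:u, 9:r}
ground layer = {0:q, 3:u}
drop-orders for the pieces not yet dropped (sum over which currently-grounded one goes next):
  1 to go: {10} 1
  2 to go: {8,10} 1  {9,10} 1
  3 to go: {3,8,10} 1  {7,9,10} 1  {8,9,10} 2
  4 to go: {3,8,9,10} 3  {6,7,9,10} 1  {7,8,9,10} 3
  5 to go: {3,7,8,9,10} 6  {5,6,7,9,10} 1  {6,7,8,9,10} 4
  6 to go: {3,6,7,8,9,10} 10  {4,5,6,7,9,10} 1  {5,6,7,8,9,10} 5
  7 to go: {2,4,5,6,7,9,10} 1  {3,5,6,7,8,9,10} 15  {4,5,6,7,8,9,10} 6
  8 to go: {1,2,4,5,6,7,9,10} 1  {2,4,5,6,7,8,9,10} 7  {3,4,5,6,7,8,9,10} 21
  9 to go: {0,1,2,4,5,6,7,9,10} 1  {1,2,4,5,6,7,8,9,10} 8  {2,3,4,5,6,7,8,9,10} 28
  if 0:q drops first: 36 orders
  if 3:u drops first: 9 orders
heap linearizations: 45

45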